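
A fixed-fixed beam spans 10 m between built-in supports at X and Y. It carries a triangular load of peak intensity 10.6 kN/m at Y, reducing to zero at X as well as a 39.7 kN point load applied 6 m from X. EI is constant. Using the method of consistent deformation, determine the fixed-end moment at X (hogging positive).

M_X = 73.45 kN·m

Take the two fixed-end moments M_X, M_Y as redundants; the released structure is the simple span XY.
Simple-span end rotations at X and Y under the given loads:
  at X: triangular load, peak 10.6: 7w₀L³/(360EI) = 206.1/EI
  at Y: triangular load, peak 10.6: w₀L³/(45EI) = 235.6/EI
  at X: point load 39.7 at a = 6: Pab(L + b)/(6LEI) = 222.3/EI
  at Y: point load 39.7 at a = 6: Pab(L + a)/(6LEI) = 254.1/EI
  θ_X0 = 428.4/EI,  θ_Y0 = 489.6/EI
Flexibility coefficients: a unit moment at one end gives L/(3EI) there and L/(6EI) at the far end, so f₁₁ = f₂₂ = 3.333/EI and f₁₂ = f₂₁ = 1.667/EI.
Compatibility — zero rotation at each built-in end:
  3.333 M_X + 1.667 M_Y = 428.4
  1.667 M_X + 3.333 M_Y = 489.6
Solving the pair gives M_X = 73.45 kN·m and M_Y = 110.2 kN·m (hogging).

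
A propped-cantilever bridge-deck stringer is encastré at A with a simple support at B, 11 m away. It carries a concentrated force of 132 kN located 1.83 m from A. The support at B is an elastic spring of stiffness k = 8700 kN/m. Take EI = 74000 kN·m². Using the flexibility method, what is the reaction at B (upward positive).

Take the reaction at B as the redundant and release it; the primary structure is a cantilever fixed at A.
Primary-structure tip deflection at B by superposition:
  point load 132 at a = 1.83: Pa²(3L − a)/(6EI) = 2296/EI
Tip deflection under a unit load at B: L³/(3EI) = 443.7/EI.
With EI = 74000 kN·m²: δ_0 = 0.031033 m and δ_{BB} = 0.005995 m/kN.
Compatibility — the spring shortens by R_B/k under the reaction it provides: δ_0 − R_B·δ_{BB} = R_B/k. With 1/k = 0.000115 m/kN, R_B = δ_0 / (δ_{BB} + 1/k) = 0.031033 / (0.005995 + 0.000115) = 5.079 kN.

R_B = 5.079 kN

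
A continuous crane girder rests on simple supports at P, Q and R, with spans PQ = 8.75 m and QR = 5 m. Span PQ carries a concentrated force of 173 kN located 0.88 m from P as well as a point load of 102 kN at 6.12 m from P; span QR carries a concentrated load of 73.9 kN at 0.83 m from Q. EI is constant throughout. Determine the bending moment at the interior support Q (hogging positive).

M_Q = 166.5 kN·m

Take M_Q as the redundant. Released structure: two simple spans PQ and QR with a hinge at Q.
Discontinuity in slope at Q on the released structure — sum the simple-span end rotations:
  span PQ: point load 173 at a = 0.88: Pab(L + a)/(6LEI) = 219.8/EI
  span PQ: point load 102 at a = 6.12: Pab(L + a)/(6LEI) = 465/EI
  span QR: point load 73.9 at a = 0.83: Pab(L + b)/(6LEI) = 78.18/EI
  relative rotation θ_0 = (684.8 + 78.18)/EI = 763/EI
A unit hogging moment at Q produces rotation L₁/(3EI) + L₂/(3EI) = 4.583/EI.
Slope continuity at Q: θ_0 = M_Q·4.583/EI, so M_Q = 763/4.583 = 166.5 kN·m (hogging).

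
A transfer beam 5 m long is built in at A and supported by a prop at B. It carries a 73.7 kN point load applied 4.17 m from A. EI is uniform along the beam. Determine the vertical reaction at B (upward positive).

Take the reaction at B as the redundant and release it; the primary structure is a cantilever fixed at A.
Free-end deflection of the primary structure under the applied loading (downward +):
  point load 73.7 at a = 4.17: Pa²(3L − a)/(6EI) = 2313/EI
Flexibility coefficient — unit upward force at B: δ_{BB} = L³/(3EI) = 41.67/EI.
Compatibility at B: δ_0 − R_B·δ_{BB} = 0, so R_B = 2313/41.67 = 55.52 kN.

R_B = 55.52 kN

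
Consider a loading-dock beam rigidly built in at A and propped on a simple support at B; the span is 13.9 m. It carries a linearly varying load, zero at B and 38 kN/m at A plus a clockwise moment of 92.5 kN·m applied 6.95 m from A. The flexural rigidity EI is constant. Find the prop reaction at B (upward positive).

R_B = 60.31 kN

Release the roller at B. Primary structure: cantilever fixed at A.
Primary-structure tip deflection at B by superposition:
  triangular load, peak 38 at the fixed end: w₀L⁴/(30EI) = 47285/EI
  clockwise couple 92.5 at a = 6.95: M₀a(2L − a)/(2EI) = 6702/EI
  δ_0 = 53987/EI
Tip deflection under a unit load at B: L³/(3EI) = 895.2/EI.
The prop prevents deflection at B: R_B = δ_0/δ_{BB} = 53987/895.2 = 60.31 kN.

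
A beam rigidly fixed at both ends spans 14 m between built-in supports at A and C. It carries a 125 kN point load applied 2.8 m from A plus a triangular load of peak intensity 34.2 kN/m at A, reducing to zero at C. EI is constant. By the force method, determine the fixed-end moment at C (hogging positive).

M_C = 279.4 kN·m

Take the two fixed-end moments M_A, M_C as redundants; the released structure is the simple span AC.
Simple-span end rotations at A and C under the given loads:
  at A: point load 125 at a = 2.8: Pab(L + b)/(6LEI) = 1176/EI
  at C: point load 125 at a = 2.8: Pab(L + a)/(6LEI) = 784/EI
  at A: triangular load, peak 34.2: w₀L³/(45EI) = 2085/EI
  at C: triangular load, peak 34.2: 7w₀L³/(360EI) = 1825/EI
  θ_A0 = 3261/EI,  θ_C0 = 2609/EI
Flexibility coefficients: a unit moment at one end gives L/(3EI) there and L/(6EI) at the far end, so f₁₁ = f₂₂ = 4.667/EI and f₁₂ = f₂₁ = 2.333/EI.
Compatibility — zero rotation at each built-in end:
  4.667 M_A + 2.333 M_C = 3261
  2.333 M_A + 4.667 M_C = 2609
Solving the pair gives M_A = 559.2 kN·m and M_C = 279.4 kN·m (hogging).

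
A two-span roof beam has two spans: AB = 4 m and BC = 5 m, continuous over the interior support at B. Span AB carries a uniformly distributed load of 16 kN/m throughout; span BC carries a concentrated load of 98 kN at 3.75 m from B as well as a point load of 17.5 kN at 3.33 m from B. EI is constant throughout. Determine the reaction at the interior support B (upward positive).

R_B = 86.35 kN

Insert a hinge at B; M_B is the redundant, and each span becomes simply supported.
Discontinuity in slope at B on the released structure — sum the simple-span end rotations:
  span AB: UDL 16: wL³/(24EI) = 42.67/EI
  span BC: point load 98 at a = 3.75: Pab(L + b)/(6LEI) = 95.7/EI
  span BC: point load 17.5 at a = 3.33: Pab(L + b)/(6LEI) = 21.64/EI
  relative rotation θ_0 = (42.67 + 117.3)/EI = 160/EI
A unit hogging moment at B produces rotation L₁/(3EI) + L₂/(3EI) = 3/EI.
Compatibility: M_B·(L₁+L₂)/(3EI) = θ_0, giving M_B = 53.34 kN·m (hogging).
Span AB, ΣM about A with M_B applied at B: R_B^{AB}·4 = 128 + 53.34, so R_B^{AB} = 45.33 kN and R_A = 64 − 45.33 = 18.67 kN.
Span BC, ΣM about C: R_B^{BC}·5 = 151.7 + 53.34, so R_B^{BC} = 41.01 kN and R_C = 115.5 − 41.01 = 74.49 kN.
R_B = 45.33 + 41.01 = 86.35 kN.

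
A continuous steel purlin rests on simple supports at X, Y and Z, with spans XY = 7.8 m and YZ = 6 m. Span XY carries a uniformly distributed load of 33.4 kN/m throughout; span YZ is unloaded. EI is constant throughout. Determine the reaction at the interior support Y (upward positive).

Take M_Y as the redundant. Released structure: two simple spans XY and YZ with a hinge at Y.
Discontinuity in slope at Y on the released structure — sum the simple-span end rotations:
  span XY: UDL 33.4: wL³/(24EI) = 660.4/EI
  relative rotation θ_0 = (660.4 + 0)/EI = 660.4/EI
A unit hogging moment at Y produces rotation L₁/(3EI) + L₂/(3EI) = 4.6/EI.
Compatibility: M_Y·(L₁+L₂)/(3EI) = θ_0, giving M_Y = 143.6 kN·m (hogging).
Span XY, ΣM about X with M_Y applied at Y: R_Y^{XY}·7.8 = 1016 + 143.6, so R_Y^{XY} = 148.7 kN and R_X = 260.5 − 148.7 = 111.9 kN.
Span YZ, ΣM about Z: R_Y^{YZ}·6 = 0 + 143.6, so R_Y^{YZ} = 23.93 kN and R_Z = 0 − 23.93 = -23.93 kN.
R_Y = 148.7 + 23.93 = 172.6 kN.

R_Y = 172.6 kN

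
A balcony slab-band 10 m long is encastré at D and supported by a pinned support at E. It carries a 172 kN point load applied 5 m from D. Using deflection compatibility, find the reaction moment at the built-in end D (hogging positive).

M_D = 322.5 kN·m

Release the roller at E. Primary structure: cantilever fixed at D.
Primary-structure tip deflection at E by superposition:
  point load 172 at a = 5: Pa²(3L − a)/(6EI) = 17917/EI
Flexibility coefficient — unit upward force at E: δ_{EE} = L³/(3EI) = 333.3/EI.
Compatibility at E: δ_0 − R_E·δ_{EE} = 0, so R_E = 17917/333.3 = 53.75 kN.
Moment equilibrium about D: M_D = Σ(load moments about D) − R_E·L = 860 − 53.75×10 = 322.5 kN·m.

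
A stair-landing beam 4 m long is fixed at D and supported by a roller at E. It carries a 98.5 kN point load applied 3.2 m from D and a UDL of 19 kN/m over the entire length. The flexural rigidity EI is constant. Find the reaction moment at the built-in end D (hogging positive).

M_D = 75.82 kN·m

Choose R_E as the redundant. The primary structure is the cantilever fixed at D.
Deflection at E on the released cantilever, summing each load's contribution:
  point load 98.5 at a = 3.2: Pa²(3L − a)/(6EI) = 1479/EI
  UDL 19: wL⁴/(8EI) = 608/EI
  δ_0 = 2087/EI
Tip deflection under a unit load at E: L³/(3EI) = 21.33/EI.
Compatibility at E: δ_0 − R_E·δ_{EE} = 0, so R_E = 2087/21.33 = 97.84 kN.
Moment equilibrium about D: M_D = Σ(load moments about D) − R_E·L = 467.2 − 97.84×4 = 75.82 kN·m.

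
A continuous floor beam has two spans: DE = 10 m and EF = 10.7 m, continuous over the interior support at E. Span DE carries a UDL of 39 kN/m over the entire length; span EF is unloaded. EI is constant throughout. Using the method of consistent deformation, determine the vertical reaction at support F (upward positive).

Insert a hinge at E; M_E is the redundant, and each span becomes simply supported.
End slopes at the hinge E, treating each span as simply supported:
  span DE: UDL 39: wL³/(24EI) = 1625/EI
  relative rotation θ_0 = (1625 + 0)/EI = 1625/EI
A unit hogging moment at E produces rotation L₁/(3EI) + L₂/(3EI) = 6.9/EI.
Compatibility: M_E·(L₁+L₂)/(3EI) = θ_0, giving M_E = 235.5 kN·m (hogging).
Span EF, ΣM about F: R_E^{EF}·10.7 = 0 + 235.5, so R_E^{EF} = 22.01 kN and R_F = 0 − 22.01 = -22.01 kN.

R_F = -22.01 kN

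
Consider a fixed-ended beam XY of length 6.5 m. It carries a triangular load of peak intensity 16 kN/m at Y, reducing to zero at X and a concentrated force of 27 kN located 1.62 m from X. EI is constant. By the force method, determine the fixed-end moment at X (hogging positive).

Release both end moments; the primary structure is a simply-supported span XY with redundants M_X and M_Y.
End rotations of the released simple span under the applied load (×1/EI):
  at X: triangular load, peak 16: 7w₀L³/(360EI) = 85.44/EI
  at Y: triangular load, peak 16: w₀L³/(45EI) = 97.64/EI
  at X: point load 27 at a = 1.62: Pab(L + b)/(6LEI) = 62.28/EI
  at Y: point load 27 at a = 1.62: Pab(L + a)/(6LEI) = 44.44/EI
  θ_X0 = 147.7/EI,  θ_Y0 = 142.1/EI
Flexibility coefficients: a unit moment at one end gives L/(3EI) there and L/(6EI) at the far end, so f₁₁ = f₂₂ = 2.167/EI and f₁₂ = f₂₁ = 1.083/EI.
Compatibility — zero rotation at each built-in end:
  2.167 M_X + 1.083 M_Y = 147.7
  1.083 M_X + 2.167 M_Y = 142.1
Solving the pair gives M_X = 47.19 kN·m and M_Y = 41.98 kN·m (hogging).

M_X = 47.19 kN·m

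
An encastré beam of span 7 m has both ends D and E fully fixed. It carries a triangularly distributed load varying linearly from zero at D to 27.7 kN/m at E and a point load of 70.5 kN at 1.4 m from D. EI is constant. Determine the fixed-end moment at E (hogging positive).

M_E = 83.66 kN·m

Release both end moments; the primary structure is a simply-supported span DE with redundants M_D and M_E.
End rotations of the released simple span under the applied load (×1/EI):
  at D: triangular load, peak 27.7: 7w₀L³/(360EI) = 184.7/EI
  at E: triangular load, peak 27.7: w₀L³/(45EI) = 211.1/EI
  at D: point load 70.5 at a = 1.4: Pab(L + b)/(6LEI) = 165.8/EI
  at E: point load 70.5 at a = 1.4: Pab(L + a)/(6LEI) = 110.5/EI
  θ_D0 = 350.6/EI,  θ_E0 = 321.7/EI
Flexibility coefficients: a unit moment at one end gives L/(3EI) there and L/(6EI) at the far end, so f₁₁ = f₂₂ = 2.333/EI and f₁₂ = f₂₁ = 1.167/EI.
Compatibility — zero rotation at each built-in end:
  2.333 M_D + 1.167 M_E = 350.6
  1.167 M_D + 2.333 M_E = 321.7
Solving the pair gives M_D = 108.4 kN·m and M_E = 83.66 kN·m (hogging).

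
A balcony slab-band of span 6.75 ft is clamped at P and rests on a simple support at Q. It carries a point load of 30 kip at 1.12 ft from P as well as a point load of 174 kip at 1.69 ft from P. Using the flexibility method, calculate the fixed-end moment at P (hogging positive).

Choose R_Q as the redundant. The primary structure is the cantilever fixed at P.
Primary-structure tip deflection at Q by superposition:
  point load 30 at a = 1.12: Pa²(3L − a)/(6EI) = 120/EI
  point load 174 at a = 1.69: Pa²(3L − a)/(6EI) = 1537/EI
  δ_0 = 1657/EI
Tip deflection under a unit load at Q: L³/(3EI) = 102.5/EI.
Compatibility at Q: δ_0 − R_Q·δ_{QQ} = 0, so R_Q = 1657/102.5 = 16.17 kip.
Moment equilibrium about P: M_P = Σ(load moments about P) − R_Q·L = 327.7 − 16.17×6.75 = 218.5 kip·ft.

M_P = 218.5 kip·ft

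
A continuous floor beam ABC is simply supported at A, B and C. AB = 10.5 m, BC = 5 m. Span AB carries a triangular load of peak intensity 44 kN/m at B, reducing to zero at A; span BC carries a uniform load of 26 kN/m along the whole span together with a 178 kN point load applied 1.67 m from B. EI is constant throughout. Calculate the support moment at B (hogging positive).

M_B = 298.5 kN·m

Insert a hinge at B; M_B is the redundant, and each span becomes simply supported.
Discontinuity in slope at B on the released structure — sum the simple-span end rotations:
  span AB: triangular load, peak 44: w₀L³/(45EI) = 1132/EI
  span BC: UDL 26: wL³/(24EI) = 135.4/EI
  span BC: point load 178 at a = 1.67: Pab(L + b)/(6LEI) = 274.9/EI
  relative rotation θ_0 = (1132 + 410.3)/EI = 1542/EI
A unit hogging moment at B produces rotation L₁/(3EI) + L₂/(3EI) = 5.167/EI.
Slope continuity at B: θ_0 = M_B·5.167/EI, so M_B = 1542/5.167 = 298.5 kN·m (hogging).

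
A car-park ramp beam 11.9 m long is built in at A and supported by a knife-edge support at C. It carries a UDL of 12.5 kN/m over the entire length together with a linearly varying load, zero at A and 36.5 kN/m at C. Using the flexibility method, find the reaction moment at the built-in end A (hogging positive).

M_A = 522.8 kN·m

Remove the prop at C; the released (primary) structure is a cantilever built in at A.
Primary-structure tip deflection at C by superposition:
  UDL 12.5: wL⁴/(8EI) = 31333/EI
  triangular load, peak 36.5 at the free end: 11w₀L⁴/(120EI) = 67095/EI
  δ_0 = 98429/EI
Flexibility coefficient — unit upward force at C: δ_{CC} = L³/(3EI) = 561.7/EI.
Compatibility at C: δ_0 − R_C·δ_{CC} = 0, so R_C = 98429/561.7 = 175.2 kN.
Moment equilibrium about A: M_A = Σ(load moments about A) − R_C·L = 2608 − 175.2×11.9 = 522.8 kN·m.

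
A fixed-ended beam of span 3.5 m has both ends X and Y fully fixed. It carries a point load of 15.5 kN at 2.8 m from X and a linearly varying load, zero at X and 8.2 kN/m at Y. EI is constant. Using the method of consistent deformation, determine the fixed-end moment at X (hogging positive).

Take the two fixed-end moments M_X, M_Y as redundants; the released structure is the simple span XY.
Simple-span end rotations at X and Y under the given loads:
  at X: point load 15.5 at a = 2.8: Pab(L + b)/(6LEI) = 6.076/EI
  at Y: point load 15.5 at a = 2.8: Pab(L + a)/(6LEI) = 9.114/EI
  at X: triangular load, peak 8.2: 7w₀L³/(360EI) = 6.836/EI
  at Y: triangular load, peak 8.2: w₀L³/(45EI) = 7.813/EI
  θ_X0 = 12.91/EI,  θ_Y0 = 16.93/EI
Flexibility coefficients: a unit moment at one end gives L/(3EI) there and L/(6EI) at the far end, so f₁₁ = f₂₂ = 1.167/EI and f₁₂ = f₂₁ = 0.5833/EI.
Compatibility — zero rotation at each built-in end:
  1.167 M_X + 0.5833 M_Y = 12.91
  0.5833 M_X + 1.167 M_Y = 16.93
Solving the pair gives M_X = 5.084 kN·m and M_Y = 11.97 kN·m (hogging).

M_X = 5.084 kN·m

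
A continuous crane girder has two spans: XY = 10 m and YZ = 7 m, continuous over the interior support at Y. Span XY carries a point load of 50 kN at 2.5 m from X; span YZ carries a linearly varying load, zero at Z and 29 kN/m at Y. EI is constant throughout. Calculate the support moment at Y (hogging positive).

Insert a hinge at Y; M_Y is the redundant, and each span becomes simply supported.
Rotations at Y on the released spans (each span's end-slope, ×1/EI):
  span XY: point load 50 at a = 2.5: Pab(L + a)/(6LEI) = 195.3/EI
  span YZ: triangular load, peak 29: w₀L³/(45EI) = 221/EI
  relative rotation θ_0 = (195.3 + 221)/EI = 416.4/EI
A unit hogging moment at Y produces rotation L₁/(3EI) + L₂/(3EI) = 5.667/EI.
Compatibility: M_Y·(L₁+L₂)/(3EI) = θ_0, giving M_Y = 73.47 kN·m (hogging).

M_Y = 73.47 kN·m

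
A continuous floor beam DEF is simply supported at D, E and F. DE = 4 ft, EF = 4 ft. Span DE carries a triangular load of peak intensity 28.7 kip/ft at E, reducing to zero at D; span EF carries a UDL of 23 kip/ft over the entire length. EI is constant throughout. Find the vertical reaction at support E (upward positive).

R_E = 103.4 kip

Release continuity at E by inserting a hinge; the redundant is the internal moment M_E. The primary structure is two simply-supported spans DE and EF.
Discontinuity in slope at E on the released structure — sum the simple-span end rotations:
  span DE: triangular load, peak 28.7: w₀L³/(45EI) = 40.82/EI
  span EF: UDL 23: wL³/(24EI) = 61.33/EI
  relative rotation θ_0 = (40.82 + 61.33)/EI = 102.2/EI
A unit hogging moment at E produces rotation L₁/(3EI) + L₂/(3EI) = 2.667/EI.
Compatibility: M_E·(L₁+L₂)/(3EI) = θ_0, giving M_E = 38.31 kip·ft (hogging).
Span DE, ΣM about D with M_E applied at E: R_E^{DE}·4 = 153.1 + 38.31, so R_E^{DE} = 47.84 kip and R_D = 57.4 − 47.84 = 9.557 kip.
Span EF, ΣM about F: R_E^{EF}·4 = 184 + 38.31, so R_E^{EF} = 55.58 kip and R_F = 92 − 55.58 = 36.42 kip.
R_E = 47.84 + 55.58 = 103.4 kip.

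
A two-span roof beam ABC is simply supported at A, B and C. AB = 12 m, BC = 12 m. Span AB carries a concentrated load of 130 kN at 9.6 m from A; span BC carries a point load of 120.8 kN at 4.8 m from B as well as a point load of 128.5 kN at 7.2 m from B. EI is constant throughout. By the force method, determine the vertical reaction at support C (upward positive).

Take M_B as the redundant. Released structure: two simple spans AB and BC with a hinge at B.
Rotations at B on the released spans (each span's end-slope, ×1/EI):
  span AB: point load 130 at a = 9.6: Pab(L + a)/(6LEI) = 898.6/EI
  span BC: point load 120.8 at a = 4.8: Pab(L + b)/(6LEI) = 1113/EI
  span BC: point load 128.5 at a = 7.2: Pab(L + b)/(6LEI) = 1036/EI
  relative rotation θ_0 = (898.6 + 2150)/EI = 3048/EI
A unit hogging moment at B produces rotation L₁/(3EI) + L₂/(3EI) = 8/EI.
Compatibility: M_B·(L₁+L₂)/(3EI) = θ_0, giving M_B = 381 kN·m (hogging).
Span BC, ΣM about C: R_B^{BC}·12 = 1487 + 381, so R_B^{BC} = 155.6 kN and R_C = 249.3 − 155.6 = 93.67 kN.

R_C = 93.67 kN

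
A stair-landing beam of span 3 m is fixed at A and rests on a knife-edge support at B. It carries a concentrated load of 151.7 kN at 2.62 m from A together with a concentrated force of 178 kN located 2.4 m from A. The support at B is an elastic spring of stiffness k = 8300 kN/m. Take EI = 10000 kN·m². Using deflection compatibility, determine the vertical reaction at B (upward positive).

Choose R_B as the redundant. The primary structure is the cantilever fixed at A.
Downward deflection at the released point B due to the loads:
  point load 151.7 at a = 2.62: Pa²(3L − a)/(6EI) = 1107/EI
  point load 178 at a = 2.4: Pa²(3L − a)/(6EI) = 1128/EI
  δ_0 = 2235/EI
Flexibility coefficient — unit upward force at B: δ_{BB} = L³/(3EI) = 9/EI.
With EI = 10000 kN·m²: δ_0 = 0.22351 m and δ_{BB} = 0.0009 m/kN.
Compatibility — the spring shortens by R_B/k under the reaction it provides: δ_0 − R_B·δ_{BB} = R_B/k. With 1/k = 0.00012 m/kN, R_B = δ_0 / (δ_{BB} + 1/k) = 0.22351 / (0.0009 + 0.00012) = 219 kN.

R_B = 219 kN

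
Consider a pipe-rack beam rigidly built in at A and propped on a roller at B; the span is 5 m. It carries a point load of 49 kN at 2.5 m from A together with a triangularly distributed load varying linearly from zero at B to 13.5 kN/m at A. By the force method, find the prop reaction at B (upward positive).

Take the reaction at B as the redundant and release it; the primary structure is a cantilever fixed at A.
Deflection at B on the released cantilever, summing each load's contribution:
  point load 49 at a = 2.5: Pa²(3L − a)/(6EI) = 638/EI
  triangular load, peak 13.5 at the fixed end: w₀L⁴/(30EI) = 281.2/EI
  δ_0 = 919.3/EI
Flexibility coefficient — unit upward force at B: δ_{BB} = L³/(3EI) = 41.67/EI.
Compatibility at B: δ_0 − R_B·δ_{BB} = 0, so R_B = 919.3/41.67 = 22.06 kN.

R_B = 22.06 kN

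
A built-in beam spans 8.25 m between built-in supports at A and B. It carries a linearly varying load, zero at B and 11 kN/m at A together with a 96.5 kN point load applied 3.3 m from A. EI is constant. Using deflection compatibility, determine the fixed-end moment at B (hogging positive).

M_B = 101.4 kN·m

Release both end moments; the primary structure is a simply-supported span AB with redundants M_A and M_B.
On the primary (simply-supported) span, the end slopes from the loading are:
  at A: triangular load, peak 11: w₀L³/(45EI) = 137.3/EI
  at B: triangular load, peak 11: 7w₀L³/(360EI) = 120.1/EI
  at A: point load 96.5 at a = 3.3: Pab(L + b)/(6LEI) = 420.4/EI
  at B: point load 96.5 at a = 3.3: Pab(L + a)/(6LEI) = 367.8/EI
  θ_A0 = 557.6/EI,  θ_B0 = 487.9/EI
Flexibility coefficients: a unit moment at one end gives L/(3EI) there and L/(6EI) at the far end, so f₁₁ = f₂₂ = 2.75/EI and f₁₂ = f₂₁ = 1.375/EI.
Compatibility — zero rotation at each built-in end:
  2.75 M_A + 1.375 M_B = 557.6
  1.375 M_A + 2.75 M_B = 487.9
Solving the pair gives M_A = 152.1 kN·m and M_B = 101.4 kN·m (hogging).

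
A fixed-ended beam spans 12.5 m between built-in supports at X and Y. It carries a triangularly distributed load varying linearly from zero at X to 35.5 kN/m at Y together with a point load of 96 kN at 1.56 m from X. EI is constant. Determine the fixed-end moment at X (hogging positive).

M_X = 299.6 kN·m

Release both end moments; the primary structure is a simply-supported span XY with redundants M_X and M_Y.
On the primary (simply-supported) span, the end slopes from the loading are:
  at X: triangular load, peak 35.5: 7w₀L³/(360EI) = 1348/EI
  at Y: triangular load, peak 35.5: w₀L³/(45EI) = 1541/EI
  at X: point load 96 at a = 1.56: Pab(L + b)/(6LEI) = 512/EI
  at Y: point load 96 at a = 1.56: Pab(L + a)/(6LEI) = 307.1/EI
  θ_X0 = 1860/EI,  θ_Y0 = 1848/EI
Flexibility coefficients: a unit moment at one end gives L/(3EI) there and L/(6EI) at the far end, so f₁₁ = f₂₂ = 4.167/EI and f₁₂ = f₂₁ = 2.083/EI.
Compatibility — zero rotation at each built-in end:
  4.167 M_X + 2.083 M_Y = 1860
  2.083 M_X + 4.167 M_Y = 1848
Solving the pair gives M_X = 299.6 kN·m and M_Y = 293.7 kN·m (hogging).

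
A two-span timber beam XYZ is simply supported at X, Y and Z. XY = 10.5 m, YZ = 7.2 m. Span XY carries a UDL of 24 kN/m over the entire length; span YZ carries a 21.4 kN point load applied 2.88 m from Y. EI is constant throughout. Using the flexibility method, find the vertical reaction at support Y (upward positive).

R_Y = 187.6 kN

Take M_Y as the redundant. Released structure: two simple spans XY and YZ with a hinge at Y.
End slopes at the hinge Y, treating each span as simply supported:
  span XY: UDL 24: wL³/(24EI) = 1158/EI
  span YZ: point load 21.4 at a = 2.88: Pab(L + b)/(6LEI) = 71/EI
  relative rotation θ_0 = (1158 + 71)/EI = 1229/EI
A unit hogging moment at Y produces rotation L₁/(3EI) + L₂/(3EI) = 5.9/EI.
Slope continuity at Y: θ_0 = M_Y·5.9/EI, so M_Y = 1229/5.9 = 208.2 kN·m (hogging).
Span XY, ΣM about X with M_Y applied at Y: R_Y^{XY}·10.5 = 1323 + 208.2, so R_Y^{XY} = 145.8 kN and R_X = 252 − 145.8 = 106.2 kN.
Span YZ, ΣM about Z: R_Y^{YZ}·7.2 = 92.45 + 208.2, so R_Y^{YZ} = 41.76 kN and R_Z = 21.4 − 41.76 = -20.36 kN.
R_Y = 145.8 + 41.76 = 187.6 kN.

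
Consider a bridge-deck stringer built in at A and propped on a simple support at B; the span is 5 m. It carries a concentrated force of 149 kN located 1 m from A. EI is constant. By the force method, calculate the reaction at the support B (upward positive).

R_B = 8.344 kN

Remove the prop at B; the released (primary) structure is a cantilever built in at A.
Downward deflection at the released point B due to the loads:
  point load 149 at a = 1: Pa²(3L − a)/(6EI) = 347.7/EI
Tip deflection under a unit load at B: L³/(3EI) = 41.67/EI.
The prop prevents deflection at B: R_B = δ_0/δ_{BB} = 347.7/41.67 = 8.344 kN.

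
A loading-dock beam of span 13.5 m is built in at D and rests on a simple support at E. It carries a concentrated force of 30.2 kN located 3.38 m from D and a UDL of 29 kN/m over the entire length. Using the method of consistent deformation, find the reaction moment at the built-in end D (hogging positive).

Remove the prop at E; the released (primary) structure is a cantilever built in at D.
Free-end deflection of the primary structure under the applied loading (downward +):
  point load 30.2 at a = 3.38: Pa²(3L − a)/(6EI) = 2135/EI
  UDL 29: wL⁴/(8EI) = 120405/EI
  δ_0 = 122539/EI
Flexibility coefficient — unit upward force at E: δ_{EE} = L³/(3EI) = 820.1/EI.
Compatibility at E: δ_0 − R_E·δ_{EE} = 0, so R_E = 122539/820.1 = 149.4 kN.
Moment equilibrium about D: M_D = Σ(load moments about D) − R_E·L = 2745 − 149.4×13.5 = 727.6 kN·m.

M_D = 727.6 kN·m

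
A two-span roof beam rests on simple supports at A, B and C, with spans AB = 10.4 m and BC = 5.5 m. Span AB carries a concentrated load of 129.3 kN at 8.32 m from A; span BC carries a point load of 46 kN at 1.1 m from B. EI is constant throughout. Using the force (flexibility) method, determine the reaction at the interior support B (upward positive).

Insert a hinge at B; M_B is the redundant, and each span becomes simply supported.
Discontinuity in slope at B on the released structure — sum the simple-span end rotations:
  span AB: point load 129.3 at a = 8.32: Pab(L + a)/(6LEI) = 671.3/EI
  span BC: point load 46 at a = 1.1: Pab(L + b)/(6LEI) = 66.79/EI
  relative rotation θ_0 = (671.3 + 66.79)/EI = 738.1/EI
A unit hogging moment at B produces rotation L₁/(3EI) + L₂/(3EI) = 5.3/EI.
Slope continuity at B: θ_0 = M_B·5.3/EI, so M_B = 738.1/5.3 = 139.3 kN·m (hogging).
Span AB, ΣM about A with M_B applied at B: R_B^{AB}·10.4 = 1076 + 139.3, so R_B^{AB} = 116.8 kN and R_A = 129.3 − 116.8 = 12.47 kN.
Span BC, ΣM about C: R_B^{BC}·5.5 = 202.4 + 139.3, so R_B^{BC} = 62.12 kN and R_C = 46 − 62.12 = -16.12 kN.
R_B = 116.8 + 62.12 = 179 kN.

R_B = 179 kN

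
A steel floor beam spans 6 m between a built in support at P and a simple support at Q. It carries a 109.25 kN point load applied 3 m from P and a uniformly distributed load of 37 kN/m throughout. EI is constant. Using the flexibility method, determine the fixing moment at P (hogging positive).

M_P = 289.4 kN·m

Remove the prop at Q; the released (primary) structure is a cantilever built in at P.
Downward deflection at the released point Q due to the loads:
  point load 109.25 at a = 3: Pa²(3L − a)/(6EI) = 2458/EI
  UDL 37: wL⁴/(8EI) = 5994/EI
  δ_0 = 8452/EI
Tip deflection under a unit load at Q: L³/(3EI) = 72/EI.
The prop prevents deflection at Q: R_Q = δ_0/δ_{QQ} = 8452/72 = 117.4 kN.
Moment equilibrium about P: M_P = Σ(load moments about P) − R_Q·L = 993.8 − 117.4×6 = 289.4 kN·m.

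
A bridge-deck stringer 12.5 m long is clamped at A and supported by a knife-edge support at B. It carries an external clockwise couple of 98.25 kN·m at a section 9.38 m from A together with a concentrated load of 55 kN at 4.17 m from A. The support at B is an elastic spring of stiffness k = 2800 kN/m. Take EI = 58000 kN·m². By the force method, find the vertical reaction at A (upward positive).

Choose R_B as the redundant. The primary structure is the cantilever fixed at A.
Free-end deflection of the primary structure under the applied loading (downward +):
  clockwise couple 98.25 at a = 9.38: M₀a(2L − a)/(2EI) = 7198/EI
  point load 55 at a = 4.17: Pa²(3L − a)/(6EI) = 5313/EI
  δ_0 = 12510/EI
Flexibility coefficient — unit upward force at B: δ_{BB} = L³/(3EI) = 651/EI.
With EI = 58000 kN·m²: δ_0 = 0.2157 m and δ_{BB} = 0.011225 m/kN.
Compatibility — the spring shortens by R_B/k under the reaction it provides: δ_0 − R_B·δ_{BB} = R_B/k. With 1/k = 0.000357 m/kN, R_B = δ_0 / (δ_{BB} + 1/k) = 0.2157 / (0.011225 + 0.000357) = 18.62 kN.
Vertical equilibrium: R_A = ΣP − R_B = 55 − 18.62 = 36.38 kN.

R_A = 36.38 kN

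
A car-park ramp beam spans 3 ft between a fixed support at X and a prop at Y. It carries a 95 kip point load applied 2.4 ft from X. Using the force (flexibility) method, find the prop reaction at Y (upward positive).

R_Y = 66.88 kip

Take the reaction at Y as the redundant and release it; the primary structure is a cantilever fixed at X.
Primary-structure tip deflection at Y by superposition:
  point load 95 at a = 2.4: Pa²(3L − a)/(6EI) = 601.9/EI
Flexibility coefficient — unit upward force at Y: δ_{YY} = L³/(3EI) = 9/EI.
Compatibility at Y: δ_0 − R_Y·δ_{YY} = 0, so R_Y = 601.9/9 = 66.88 kip.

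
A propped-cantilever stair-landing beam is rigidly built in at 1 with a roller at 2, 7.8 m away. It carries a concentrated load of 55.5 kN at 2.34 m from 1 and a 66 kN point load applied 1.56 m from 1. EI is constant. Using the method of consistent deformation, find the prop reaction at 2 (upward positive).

Release the roller at 2. Primary structure: cantilever fixed at 1.
Free-end deflection of the primary structure under the applied loading (downward +):
  point load 55.5 at a = 2.34: Pa²(3L − a)/(6EI) = 1067/EI
  point load 66 at a = 1.56: Pa²(3L − a)/(6EI) = 584.6/EI
  δ_0 = 1651/EI
Tip deflection under a unit load at 2: L³/(3EI) = 158.2/EI.
Compatibility at 2: δ_0 − R_2·δ_{22} = 0, so R_2 = 1651/158.2 = 10.44 kN.

R_2 = 10.44 kN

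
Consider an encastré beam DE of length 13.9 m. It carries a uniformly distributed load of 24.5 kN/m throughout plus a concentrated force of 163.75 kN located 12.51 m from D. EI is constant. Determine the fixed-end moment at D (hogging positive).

Take the two fixed-end moments M_D, M_E as redundants; the released structure is the simple span DE.
Simple-span end rotations at D and E under the given loads:
  at D: UDL 24.5: wL³/(24EI) = 2742/EI
  at E: UDL 24.5: wL³/(24EI) = 2742/EI
  at D: point load 163.75 at a = 12.51: Pab(L + b)/(6LEI) = 522/EI
  at E: point load 163.75 at a = 12.51: Pab(L + a)/(6LEI) = 901.7/EI
  θ_D0 = 3264/EI,  θ_E0 = 3643/EI
Flexibility coefficients: a unit moment at one end gives L/(3EI) there and L/(6EI) at the far end, so f₁₁ = f₂₂ = 4.633/EI and f₁₂ = f₂₁ = 2.317/EI.
Compatibility — zero rotation at each built-in end:
  4.633 M_D + 2.317 M_E = 3264
  2.317 M_D + 4.633 M_E = 3643
Solving the pair gives M_D = 415 kN·m and M_E = 578.8 kN·m (hogging).

M_D = 415 kN·m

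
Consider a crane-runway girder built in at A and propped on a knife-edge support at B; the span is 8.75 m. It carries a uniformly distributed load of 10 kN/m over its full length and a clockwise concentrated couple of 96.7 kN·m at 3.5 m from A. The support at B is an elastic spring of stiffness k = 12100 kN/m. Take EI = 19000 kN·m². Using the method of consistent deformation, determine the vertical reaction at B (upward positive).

R_B = 43.12 kN

Release the roller at B. Primary structure: cantilever fixed at A.
Primary-structure tip deflection at B by superposition:
  UDL 10: wL⁴/(8EI) = 7327/EI
  clockwise couple 96.7 at a = 3.5: M₀a(2L − a)/(2EI) = 2369/EI
  δ_0 = 9696/EI
Flexibility coefficient — unit upward force at B: δ_{BB} = L³/(3EI) = 223.3/EI.
With EI = 19000 kN·m²: δ_0 = 0.51034 m and δ_{BB} = 0.011753 m/kN.
Compatibility — the spring shortens by R_B/k under the reaction it provides: δ_0 − R_B·δ_{BB} = R_B/k. With 1/k = 0.000083 m/kN, R_B = δ_0 / (δ_{BB} + 1/k) = 0.51034 / (0.011753 + 0.000083) = 43.12 kN.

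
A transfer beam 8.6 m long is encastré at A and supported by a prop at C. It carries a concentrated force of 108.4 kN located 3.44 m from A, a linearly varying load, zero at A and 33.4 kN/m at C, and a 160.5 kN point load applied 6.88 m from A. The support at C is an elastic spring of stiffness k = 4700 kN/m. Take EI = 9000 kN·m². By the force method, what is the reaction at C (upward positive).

Take the reaction at C as the redundant and release it; the primary structure is a cantilever fixed at A.
Free-end deflection of the primary structure under the applied loading (downward +):
  point load 108.4 at a = 3.44: Pa²(3L − a)/(6EI) = 4780/EI
  triangular load, peak 33.4 at the free end: 11w₀L⁴/(120EI) = 16748/EI
  point load 160.5 at a = 6.88: Pa²(3L − a)/(6EI) = 23956/EI
  δ_0 = 45484/EI
Tip deflection under a unit load at C: L³/(3EI) = 212/EI.
With EI = 9000 kN·m²: δ_0 = 5.0538 m and δ_{CC} = 0.023558 m/kN.
Compatibility — the spring shortens by R_C/k under the reaction it provides: δ_0 − R_C·δ_{CC} = R_C/k. With 1/k = 0.000213 m/kN, R_C = δ_0 / (δ_{CC} + 1/k) = 5.0538 / (0.023558 + 0.000213) = 212.6 kN.

R_C = 212.6 kN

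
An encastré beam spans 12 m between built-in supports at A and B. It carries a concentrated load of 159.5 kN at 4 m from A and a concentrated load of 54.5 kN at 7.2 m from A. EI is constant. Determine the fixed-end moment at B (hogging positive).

Take the two fixed-end moments M_A, M_B as redundants; the released structure is the simple span AB.
Simple-span end rotations at A and B under the given loads:
  at A: point load 159.5 at a = 4: Pab(L + b)/(6LEI) = 1418/EI
  at B: point load 159.5 at a = 4: Pab(L + a)/(6LEI) = 1134/EI
  at A: point load 54.5 at a = 7.2: Pab(L + b)/(6LEI) = 439.5/EI
  at B: point load 54.5 at a = 7.2: Pab(L + a)/(6LEI) = 502.3/EI
  θ_A0 = 1857/EI,  θ_B0 = 1636/EI
Flexibility coefficients: a unit moment at one end gives L/(3EI) there and L/(6EI) at the far end, so f₁₁ = f₂₂ = 4/EI and f₁₂ = f₂₁ = 2/EI.
Compatibility — zero rotation at each built-in end:
  4 M_A + 2 M_B = 1857
  2 M_A + 4 M_B = 1636
Solving the pair gives M_A = 346.3 kN·m and M_B = 236 kN·m (hogging).

M_B = 236 kN·m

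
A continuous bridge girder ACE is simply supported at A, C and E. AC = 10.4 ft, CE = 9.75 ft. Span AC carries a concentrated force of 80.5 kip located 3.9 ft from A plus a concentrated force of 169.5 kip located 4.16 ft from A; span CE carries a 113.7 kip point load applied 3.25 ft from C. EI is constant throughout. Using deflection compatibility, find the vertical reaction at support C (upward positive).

Release continuity at C by inserting a hinge; the redundant is the internal moment M_C. The primary structure is two simply-supported spans AC and CE.
End slopes at the hinge C, treating each span as simply supported:
  span AC: point load 80.5 at a = 3.9: Pab(L + a)/(6LEI) = 467.7/EI
  span AC: point load 169.5 at a = 4.16: Pab(L + a)/(6LEI) = 1027/EI
  span CE: point load 113.7 at a = 3.25: Pab(L + b)/(6LEI) = 667.2/EI
  relative rotation θ_0 = (1494 + 667.2)/EI = 2162/EI
A unit hogging moment at C produces rotation L₁/(3EI) + L₂/(3EI) = 6.717/EI.
Slope continuity at C: θ_0 = M_C·6.717/EI, so M_C = 2162/6.717 = 321.8 kip·ft (hogging).
Span AC, ΣM about A with M_C applied at C: R_C^{AC}·10.4 = 1019 + 321.8, so R_C^{AC} = 128.9 kip and R_A = 250 − 128.9 = 121.1 kip.
Span CE, ΣM about E: R_C^{CE}·9.75 = 739 + 321.8, so R_C^{CE} = 108.8 kip and R_E = 113.7 − 108.8 = 4.894 kip.
R_C = 128.9 + 108.8 = 237.7 kip.

R_C = 237.7 kip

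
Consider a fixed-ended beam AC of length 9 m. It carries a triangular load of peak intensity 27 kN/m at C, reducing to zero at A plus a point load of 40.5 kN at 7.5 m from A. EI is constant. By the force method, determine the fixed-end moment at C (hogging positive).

Release both end moments; the primary structure is a simply-supported span AC with redundants M_A and M_C.
End rotations of the released simple span under the applied load (×1/EI):
  at A: triangular load, peak 27: 7w₀L³/(360EI) = 382.7/EI
  at C: triangular load, peak 27: w₀L³/(45EI) = 437.4/EI
  at A: point load 40.5 at a = 7.5: Pab(L + b)/(6LEI) = 88.59/EI
  at C: point load 40.5 at a = 7.5: Pab(L + a)/(6LEI) = 139.2/EI
  θ_A0 = 471.3/EI,  θ_C0 = 576.6/EI
Flexibility coefficients: a unit moment at one end gives L/(3EI) there and L/(6EI) at the far end, so f₁₁ = f₂₂ = 3/EI and f₁₂ = f₂₁ = 1.5/EI.
Compatibility — zero rotation at each built-in end:
  3 M_A + 1.5 M_C = 471.3
  1.5 M_A + 3 M_C = 576.6
Solving the pair gives M_A = 81.34 kN·m and M_C = 151.5 kN·m (hogging).

M_C = 151.5 kN·m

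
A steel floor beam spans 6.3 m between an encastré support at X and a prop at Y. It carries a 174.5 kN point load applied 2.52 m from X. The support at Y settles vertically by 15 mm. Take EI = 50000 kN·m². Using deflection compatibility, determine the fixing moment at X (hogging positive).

Choose R_Y as the redundant. The primary structure is the cantilever fixed at X.
Deflection at Y on the released cantilever, summing each load's contribution:
  point load 174.5 at a = 2.52: Pa²(3L − a)/(6EI) = 3025/EI
Flexibility coefficient — unit upward force at Y: δ_{YY} = L³/(3EI) = 83.35/EI.
With EI = 50000 kN·m²: δ_0 = 0.060505 m and δ_{YY} = 0.001667 m/kN.
Compatibility — the beam at Y must follow the support down by 0.015 m: δ_0 − R_Y·δ_{YY} = 0.015, so R_Y = (0.060505 − 0.015)/0.001667 = 27.3 kN.
Moment equilibrium about X: M_X = Σ(load moments about X) − R_Y·L = 439.7 − 27.3×6.3 = 267.8 kN·m.

M_X = 267.8 kN·m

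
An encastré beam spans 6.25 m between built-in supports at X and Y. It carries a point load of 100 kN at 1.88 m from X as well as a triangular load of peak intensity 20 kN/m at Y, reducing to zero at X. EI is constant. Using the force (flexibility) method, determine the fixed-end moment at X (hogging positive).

M_X = 118 kN·m

Release both end moments; the primary structure is a simply-supported span XY with redundants M_X and M_Y.
On the primary (simply-supported) span, the end slopes from the loading are:
  at X: point load 100 at a = 1.88: Pab(L + b)/(6LEI) = 232.7/EI
  at Y: point load 100 at a = 1.88: Pab(L + a)/(6LEI) = 178.1/EI
  at X: triangular load, peak 20: 7w₀L³/(360EI) = 94.94/EI
  at Y: triangular load, peak 20: w₀L³/(45EI) = 108.5/EI
  θ_X0 = 327.6/EI,  θ_Y0 = 286.6/EI
Flexibility coefficients: a unit moment at one end gives L/(3EI) there and L/(6EI) at the far end, so f₁₁ = f₂₂ = 2.083/EI and f₁₂ = f₂₁ = 1.042/EI.
Compatibility — zero rotation at each built-in end:
  2.083 M_X + 1.042 M_Y = 327.6
  1.042 M_X + 2.083 M_Y = 286.6
Solving the pair gives M_X = 118 kN·m and M_Y = 78.6 kN·m (hogging).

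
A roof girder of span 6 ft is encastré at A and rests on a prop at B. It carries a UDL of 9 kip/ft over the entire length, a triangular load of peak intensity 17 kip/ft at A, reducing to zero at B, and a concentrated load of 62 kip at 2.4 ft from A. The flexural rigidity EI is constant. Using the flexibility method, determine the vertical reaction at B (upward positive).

R_B = 43.35 kip

Choose R_B as the redundant. The primary structure is the cantilever fixed at A.
Free-end deflection of the primary structure under the applied loading (downward +):
  UDL 9: wL⁴/(8EI) = 1458/EI
  triangular load, peak 17 at the fixed end: w₀L⁴/(30EI) = 734.4/EI
  point load 62 at a = 2.4: Pa²(3L − a)/(6EI) = 928.5/EI
  δ_0 = 3121/EI
Flexibility coefficient — unit upward force at B: δ_{BB} = L³/(3EI) = 72/EI.
Compatibility at B: δ_0 − R_B·δ_{BB} = 0, so R_B = 3121/72 = 43.35 kip.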